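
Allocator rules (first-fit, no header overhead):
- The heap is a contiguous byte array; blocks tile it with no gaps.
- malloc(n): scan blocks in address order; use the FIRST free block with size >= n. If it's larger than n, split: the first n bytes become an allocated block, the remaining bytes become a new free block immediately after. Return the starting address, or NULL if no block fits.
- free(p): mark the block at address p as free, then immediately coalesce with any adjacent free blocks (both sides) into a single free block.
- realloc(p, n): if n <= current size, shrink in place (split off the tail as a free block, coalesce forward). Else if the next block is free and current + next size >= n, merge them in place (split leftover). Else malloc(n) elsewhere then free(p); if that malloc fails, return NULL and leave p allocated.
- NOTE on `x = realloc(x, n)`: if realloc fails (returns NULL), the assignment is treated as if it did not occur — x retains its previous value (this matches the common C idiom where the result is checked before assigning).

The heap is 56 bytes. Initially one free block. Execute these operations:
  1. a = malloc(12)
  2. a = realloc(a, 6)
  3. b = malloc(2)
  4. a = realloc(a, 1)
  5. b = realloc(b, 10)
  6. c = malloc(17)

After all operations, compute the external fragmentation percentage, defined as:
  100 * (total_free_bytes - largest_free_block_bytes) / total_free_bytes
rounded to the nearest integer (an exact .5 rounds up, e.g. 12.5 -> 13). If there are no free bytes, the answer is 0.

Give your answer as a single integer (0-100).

Answer: 18

Derivation:
Op 1: a = malloc(12) -> a = 0; heap: [0-11 ALLOC][12-55 FREE]
Op 2: a = realloc(a, 6) -> a = 0; heap: [0-5 ALLOC][6-55 FREE]
Op 3: b = malloc(2) -> b = 6; heap: [0-5 ALLOC][6-7 ALLOC][8-55 FREE]
Op 4: a = realloc(a, 1) -> a = 0; heap: [0-0 ALLOC][1-5 FREE][6-7 ALLOC][8-55 FREE]
Op 5: b = realloc(b, 10) -> b = 6; heap: [0-0 ALLOC][1-5 FREE][6-15 ALLOC][16-55 FREE]
Op 6: c = malloc(17) -> c = 16; heap: [0-0 ALLOC][1-5 FREE][6-15 ALLOC][16-32 ALLOC][33-55 FREE]
Free blocks: [5 23] total_free=28 largest=23 -> 100*(28-23)/28 = 500/28 ≈ 17.857 -> rounds to 18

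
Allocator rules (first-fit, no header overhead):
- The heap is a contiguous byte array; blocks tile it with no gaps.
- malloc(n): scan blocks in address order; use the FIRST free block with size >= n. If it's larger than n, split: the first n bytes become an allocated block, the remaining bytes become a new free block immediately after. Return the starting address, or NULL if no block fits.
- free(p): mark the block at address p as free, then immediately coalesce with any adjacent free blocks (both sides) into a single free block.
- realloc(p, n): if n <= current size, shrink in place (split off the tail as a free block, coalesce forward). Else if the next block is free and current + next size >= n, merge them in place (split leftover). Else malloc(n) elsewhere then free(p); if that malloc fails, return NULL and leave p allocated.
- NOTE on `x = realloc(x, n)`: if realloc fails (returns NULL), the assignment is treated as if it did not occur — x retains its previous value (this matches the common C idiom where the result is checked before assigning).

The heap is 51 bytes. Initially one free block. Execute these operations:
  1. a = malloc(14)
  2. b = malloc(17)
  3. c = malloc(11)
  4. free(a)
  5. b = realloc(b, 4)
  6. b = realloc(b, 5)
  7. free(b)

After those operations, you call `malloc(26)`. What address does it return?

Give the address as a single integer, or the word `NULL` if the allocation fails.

Answer: 0

Derivation:
Op 1: a = malloc(14) -> a = 0; heap: [0-13 ALLOC][14-50 FREE]
Op 2: b = malloc(17) -> b = 14; heap: [0-13 ALLOC][14-30 ALLOC][31-50 FREE]
Op 3: c = malloc(11) -> c = 31; heap: [0-13 ALLOC][14-30 ALLOC][31-41 ALLOC][42-50 FREE]
Op 4: free(a) -> (freed a); heap: [0-13 FREE][14-30 ALLOC][31-41 ALLOC][42-50 FREE]
Op 5: b = realloc(b, 4) -> b = 14; heap: [0-13 FREE][14-17 ALLOC][18-30 FREE][31-41 ALLOC][42-50 FREE]
Op 6: b = realloc(b, 5) -> b = 14; heap: [0-13 FREE][14-18 ALLOC][19-30 FREE][31-41 ALLOC][42-50 FREE]
Op 7: free(b) -> (freed b); heap: [0-30 FREE][31-41 ALLOC][42-50 FREE]
malloc(26): first-fit scan over [0-30 FREE][31-41 ALLOC][42-50 FREE] -> 0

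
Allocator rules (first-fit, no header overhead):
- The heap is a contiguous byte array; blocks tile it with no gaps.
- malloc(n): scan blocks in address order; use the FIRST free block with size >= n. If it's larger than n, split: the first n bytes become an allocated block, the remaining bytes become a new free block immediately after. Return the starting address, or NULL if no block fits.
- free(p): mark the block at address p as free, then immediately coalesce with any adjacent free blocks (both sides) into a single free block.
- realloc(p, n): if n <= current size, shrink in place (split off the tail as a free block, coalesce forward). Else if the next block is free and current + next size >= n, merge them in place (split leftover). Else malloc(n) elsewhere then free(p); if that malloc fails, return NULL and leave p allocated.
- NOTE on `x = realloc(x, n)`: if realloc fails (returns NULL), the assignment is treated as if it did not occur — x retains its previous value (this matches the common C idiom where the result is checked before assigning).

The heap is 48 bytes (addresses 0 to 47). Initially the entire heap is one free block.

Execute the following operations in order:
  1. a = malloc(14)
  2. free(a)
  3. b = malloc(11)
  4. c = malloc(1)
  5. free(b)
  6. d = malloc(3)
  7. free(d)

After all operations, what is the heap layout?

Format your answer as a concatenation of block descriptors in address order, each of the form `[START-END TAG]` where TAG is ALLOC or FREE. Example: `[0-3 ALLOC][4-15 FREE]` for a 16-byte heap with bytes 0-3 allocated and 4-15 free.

Answer: [0-10 FREE][11-11 ALLOC][12-47 FREE]

Derivation:
Op 1: a = malloc(14) -> a = 0; heap: [0-13 ALLOC][14-47 FREE]
Op 2: free(a) -> (freed a); heap: [0-47 FREE]
Op 3: b = malloc(11) -> b = 0; heap: [0-10 ALLOC][11-47 FREE]
Op 4: c = malloc(1) -> c = 11; heap: [0-10 ALLOC][11-11 ALLOC][12-47 FREE]
Op 5: free(b) -> (freed b); heap: [0-10 FREE][11-11 ALLOC][12-47 FREE]
Op 6: d = malloc(3) -> d = 0; heap: [0-2 ALLOC][3-10 FREE][11-11 ALLOC][12-47 FREE]
Op 7: free(d) -> (freed d); heap: [0-10 FREE][11-11 ALLOC][12-47 FREE]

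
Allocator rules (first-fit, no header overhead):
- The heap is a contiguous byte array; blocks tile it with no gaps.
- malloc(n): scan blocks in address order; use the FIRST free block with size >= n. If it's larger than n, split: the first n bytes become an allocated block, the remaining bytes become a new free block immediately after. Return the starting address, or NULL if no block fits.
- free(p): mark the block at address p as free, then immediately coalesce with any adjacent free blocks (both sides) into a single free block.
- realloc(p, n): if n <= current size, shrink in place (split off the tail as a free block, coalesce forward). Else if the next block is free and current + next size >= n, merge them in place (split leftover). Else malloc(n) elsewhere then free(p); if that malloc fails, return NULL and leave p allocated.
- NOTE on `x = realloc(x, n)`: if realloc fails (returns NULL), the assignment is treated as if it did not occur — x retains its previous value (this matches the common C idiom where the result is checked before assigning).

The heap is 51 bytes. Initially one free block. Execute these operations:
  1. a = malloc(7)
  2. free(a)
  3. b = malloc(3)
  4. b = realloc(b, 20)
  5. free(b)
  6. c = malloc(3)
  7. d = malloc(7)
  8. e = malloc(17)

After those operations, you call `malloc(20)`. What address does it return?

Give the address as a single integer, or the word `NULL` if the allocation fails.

Answer: 27

Derivation:
Op 1: a = malloc(7) -> a = 0; heap: [0-6 ALLOC][7-50 FREE]
Op 2: free(a) -> (freed a); heap: [0-50 FREE]
Op 3: b = malloc(3) -> b = 0; heap: [0-2 ALLOC][3-50 FREE]
Op 4: b = realloc(b, 20) -> b = 0; heap: [0-19 ALLOC][20-50 FREE]
Op 5: free(b) -> (freed b); heap: [0-50 FREE]
Op 6: c = malloc(3) -> c = 0; heap: [0-2 ALLOC][3-50 FREE]
Op 7: d = malloc(7) -> d = 3; heap: [0-2 ALLOC][3-9 ALLOC][10-50 FREE]
Op 8: e = malloc(17) -> e = 10; heap: [0-2 ALLOC][3-9 ALLOC][10-26 ALLOC][27-50 FREE]
malloc(20): first-fit scan over [0-2 ALLOC][3-9 ALLOC][10-26 ALLOC][27-50 FREE] -> 27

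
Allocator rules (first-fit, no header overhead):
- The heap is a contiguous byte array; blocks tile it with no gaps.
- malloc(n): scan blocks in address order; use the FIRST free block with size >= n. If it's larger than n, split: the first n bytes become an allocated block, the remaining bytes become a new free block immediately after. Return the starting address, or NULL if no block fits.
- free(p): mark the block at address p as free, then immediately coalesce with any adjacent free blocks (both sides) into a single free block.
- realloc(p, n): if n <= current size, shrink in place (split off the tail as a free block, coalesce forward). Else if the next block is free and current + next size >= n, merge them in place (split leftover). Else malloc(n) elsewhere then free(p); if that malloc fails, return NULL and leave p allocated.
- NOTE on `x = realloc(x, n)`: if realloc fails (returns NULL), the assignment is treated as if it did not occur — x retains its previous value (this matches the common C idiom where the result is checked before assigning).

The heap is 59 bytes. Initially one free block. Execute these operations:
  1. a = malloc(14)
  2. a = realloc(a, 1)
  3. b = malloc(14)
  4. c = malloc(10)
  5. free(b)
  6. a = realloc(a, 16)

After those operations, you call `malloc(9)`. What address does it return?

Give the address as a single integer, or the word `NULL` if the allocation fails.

Op 1: a = malloc(14) -> a = 0; heap: [0-13 ALLOC][14-58 FREE]
Op 2: a = realloc(a, 1) -> a = 0; heap: [0-0 ALLOC][1-58 FREE]
Op 3: b = malloc(14) -> b = 1; heap: [0-0 ALLOC][1-14 ALLOC][15-58 FREE]
Op 4: c = malloc(10) -> c = 15; heap: [0-0 ALLOC][1-14 ALLOC][15-24 ALLOC][25-58 FREE]
Op 5: free(b) -> (freed b); heap: [0-0 ALLOC][1-14 FREE][15-24 ALLOC][25-58 FREE]
Op 6: a = realloc(a, 16) -> a = 25; heap: [0-14 FREE][15-24 ALLOC][25-40 ALLOC][41-58 FREE]
malloc(9): first-fit scan over [0-14 FREE][15-24 ALLOC][25-40 ALLOC][41-58 FREE] -> 0

Answer: 0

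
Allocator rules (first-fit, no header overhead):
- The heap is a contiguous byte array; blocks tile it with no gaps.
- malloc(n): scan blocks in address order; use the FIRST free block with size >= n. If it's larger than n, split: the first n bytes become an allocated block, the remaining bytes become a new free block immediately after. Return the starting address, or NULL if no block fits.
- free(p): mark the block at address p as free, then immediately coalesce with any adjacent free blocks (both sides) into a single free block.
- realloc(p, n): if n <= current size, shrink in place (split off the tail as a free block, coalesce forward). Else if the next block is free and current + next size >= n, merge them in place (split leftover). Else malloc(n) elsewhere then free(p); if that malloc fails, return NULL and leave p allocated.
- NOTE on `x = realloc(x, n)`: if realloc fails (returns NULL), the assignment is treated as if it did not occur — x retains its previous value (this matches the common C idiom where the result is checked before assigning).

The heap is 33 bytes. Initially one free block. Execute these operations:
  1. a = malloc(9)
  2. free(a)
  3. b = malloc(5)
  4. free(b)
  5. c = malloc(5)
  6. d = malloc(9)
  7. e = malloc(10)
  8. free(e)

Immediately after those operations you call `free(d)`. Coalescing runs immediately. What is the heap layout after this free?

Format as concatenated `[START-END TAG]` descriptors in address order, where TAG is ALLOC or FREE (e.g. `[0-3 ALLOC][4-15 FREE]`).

Answer: [0-4 ALLOC][5-32 FREE]

Derivation:
Op 1: a = malloc(9) -> a = 0; heap: [0-8 ALLOC][9-32 FREE]
Op 2: free(a) -> (freed a); heap: [0-32 FREE]
Op 3: b = malloc(5) -> b = 0; heap: [0-4 ALLOC][5-32 FREE]
Op 4: free(b) -> (freed b); heap: [0-32 FREE]
Op 5: c = malloc(5) -> c = 0; heap: [0-4 ALLOC][5-32 FREE]
Op 6: d = malloc(9) -> d = 5; heap: [0-4 ALLOC][5-13 ALLOC][14-32 FREE]
Op 7: e = malloc(10) -> e = 14; heap: [0-4 ALLOC][5-13 ALLOC][14-23 ALLOC][24-32 FREE]
Op 8: free(e) -> (freed e); heap: [0-4 ALLOC][5-13 ALLOC][14-32 FREE]
free(d): d = 5 -> block [5-13 ALLOC]; mark free, coalesce with adjacent free neighbors -> [0-4 ALLOC][5-32 FREE]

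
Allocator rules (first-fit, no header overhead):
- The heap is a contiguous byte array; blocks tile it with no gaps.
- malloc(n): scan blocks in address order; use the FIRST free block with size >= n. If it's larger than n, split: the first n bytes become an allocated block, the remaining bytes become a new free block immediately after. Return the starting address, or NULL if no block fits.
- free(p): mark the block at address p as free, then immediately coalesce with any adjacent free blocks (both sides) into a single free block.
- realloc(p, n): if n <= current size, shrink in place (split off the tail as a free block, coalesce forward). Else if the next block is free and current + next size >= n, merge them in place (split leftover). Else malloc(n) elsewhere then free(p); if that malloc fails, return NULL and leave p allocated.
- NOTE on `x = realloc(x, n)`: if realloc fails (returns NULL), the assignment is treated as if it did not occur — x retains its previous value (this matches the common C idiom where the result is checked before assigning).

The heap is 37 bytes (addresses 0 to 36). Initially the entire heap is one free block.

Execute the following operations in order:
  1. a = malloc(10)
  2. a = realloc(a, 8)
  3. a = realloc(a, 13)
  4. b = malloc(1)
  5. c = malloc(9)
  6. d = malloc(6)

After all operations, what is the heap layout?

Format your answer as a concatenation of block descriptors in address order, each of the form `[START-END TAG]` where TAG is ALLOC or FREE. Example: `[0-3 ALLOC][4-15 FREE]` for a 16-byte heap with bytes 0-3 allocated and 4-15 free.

Answer: [0-12 ALLOC][13-13 ALLOC][14-22 ALLOC][23-28 ALLOC][29-36 FREE]

Derivation:
Op 1: a = malloc(10) -> a = 0; heap: [0-9 ALLOC][10-36 FREE]
Op 2: a = realloc(a, 8) -> a = 0; heap: [0-7 ALLOC][8-36 FREE]
Op 3: a = realloc(a, 13) -> a = 0; heap: [0-12 ALLOC][13-36 FREE]
Op 4: b = malloc(1) -> b = 13; heap: [0-12 ALLOC][13-13 ALLOC][14-36 FREE]
Op 5: c = malloc(9) -> c = 14; heap: [0-12 ALLOC][13-13 ALLOC][14-22 ALLOC][23-36 FREE]
Op 6: d = malloc(6) -> d = 23; heap: [0-12 ALLOC][13-13 ALLOC][14-22 ALLOC][23-28 ALLOC][29-36 FREE]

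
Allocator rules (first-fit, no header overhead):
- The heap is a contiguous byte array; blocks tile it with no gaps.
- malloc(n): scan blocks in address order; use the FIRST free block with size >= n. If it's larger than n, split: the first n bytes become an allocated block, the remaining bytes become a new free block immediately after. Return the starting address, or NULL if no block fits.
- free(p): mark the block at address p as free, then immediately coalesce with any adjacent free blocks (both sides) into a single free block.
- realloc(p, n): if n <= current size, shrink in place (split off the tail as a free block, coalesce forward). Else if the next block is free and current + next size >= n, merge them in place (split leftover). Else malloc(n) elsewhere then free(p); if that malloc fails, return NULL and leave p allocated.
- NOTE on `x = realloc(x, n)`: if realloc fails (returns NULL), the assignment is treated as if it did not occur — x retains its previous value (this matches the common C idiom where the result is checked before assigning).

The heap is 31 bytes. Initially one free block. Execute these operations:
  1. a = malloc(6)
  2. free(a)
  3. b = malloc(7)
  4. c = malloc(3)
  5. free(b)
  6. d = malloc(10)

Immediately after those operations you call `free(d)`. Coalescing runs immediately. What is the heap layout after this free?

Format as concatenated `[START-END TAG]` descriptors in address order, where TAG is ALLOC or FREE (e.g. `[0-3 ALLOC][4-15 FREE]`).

Answer: [0-6 FREE][7-9 ALLOC][10-30 FREE]

Derivation:
Op 1: a = malloc(6) -> a = 0; heap: [0-5 ALLOC][6-30 FREE]
Op 2: free(a) -> (freed a); heap: [0-30 FREE]
Op 3: b = malloc(7) -> b = 0; heap: [0-6 ALLOC][7-30 FREE]
Op 4: c = malloc(3) -> c = 7; heap: [0-6 ALLOC][7-9 ALLOC][10-30 FREE]
Op 5: free(b) -> (freed b); heap: [0-6 FREE][7-9 ALLOC][10-30 FREE]
Op 6: d = malloc(10) -> d = 10; heap: [0-6 FREE][7-9 ALLOC][10-19 ALLOC][20-30 FREE]
free(d): d = 10 -> block [10-19 ALLOC]; mark free, coalesce with adjacent free neighbors -> [0-6 FREE][7-9 ALLOC][10-30 FREE]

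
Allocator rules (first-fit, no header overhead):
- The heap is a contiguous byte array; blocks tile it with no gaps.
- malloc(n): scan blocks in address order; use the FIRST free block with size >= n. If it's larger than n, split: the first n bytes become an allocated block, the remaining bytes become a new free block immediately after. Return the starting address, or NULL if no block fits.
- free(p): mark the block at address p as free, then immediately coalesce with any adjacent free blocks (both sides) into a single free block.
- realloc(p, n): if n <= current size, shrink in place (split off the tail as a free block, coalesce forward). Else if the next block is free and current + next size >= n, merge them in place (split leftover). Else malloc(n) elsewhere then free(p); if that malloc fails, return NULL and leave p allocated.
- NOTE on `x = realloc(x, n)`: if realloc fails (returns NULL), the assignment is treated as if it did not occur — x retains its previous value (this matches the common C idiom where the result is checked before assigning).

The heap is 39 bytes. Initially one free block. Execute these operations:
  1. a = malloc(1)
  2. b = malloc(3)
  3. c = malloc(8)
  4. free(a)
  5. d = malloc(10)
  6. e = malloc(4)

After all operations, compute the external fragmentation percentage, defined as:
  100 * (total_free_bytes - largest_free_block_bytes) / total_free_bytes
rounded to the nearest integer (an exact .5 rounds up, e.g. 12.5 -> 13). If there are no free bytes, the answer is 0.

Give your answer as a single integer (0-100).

Answer: 7

Derivation:
Op 1: a = malloc(1) -> a = 0; heap: [0-0 ALLOC][1-38 FREE]
Op 2: b = malloc(3) -> b = 1; heap: [0-0 ALLOC][1-3 ALLOC][4-38 FREE]
Op 3: c = malloc(8) -> c = 4; heap: [0-0 ALLOC][1-3 ALLOC][4-11 ALLOC][12-38 FREE]
Op 4: free(a) -> (freed a); heap: [0-0 FREE][1-3 ALLOC][4-11 ALLOC][12-38 FREE]
Op 5: d = malloc(10) -> d = 12; heap: [0-0 FREE][1-3 ALLOC][4-11 ALLOC][12-21 ALLOC][22-38 FREE]
Op 6: e = malloc(4) -> e = 22; heap: [0-0 FREE][1-3 ALLOC][4-11 ALLOC][12-21 ALLOC][22-25 ALLOC][26-38 FREE]
Free blocks: [1 13] total_free=14 largest=13 -> 100*(14-13)/14 = 100/14 ≈ 7.143 -> rounds to 7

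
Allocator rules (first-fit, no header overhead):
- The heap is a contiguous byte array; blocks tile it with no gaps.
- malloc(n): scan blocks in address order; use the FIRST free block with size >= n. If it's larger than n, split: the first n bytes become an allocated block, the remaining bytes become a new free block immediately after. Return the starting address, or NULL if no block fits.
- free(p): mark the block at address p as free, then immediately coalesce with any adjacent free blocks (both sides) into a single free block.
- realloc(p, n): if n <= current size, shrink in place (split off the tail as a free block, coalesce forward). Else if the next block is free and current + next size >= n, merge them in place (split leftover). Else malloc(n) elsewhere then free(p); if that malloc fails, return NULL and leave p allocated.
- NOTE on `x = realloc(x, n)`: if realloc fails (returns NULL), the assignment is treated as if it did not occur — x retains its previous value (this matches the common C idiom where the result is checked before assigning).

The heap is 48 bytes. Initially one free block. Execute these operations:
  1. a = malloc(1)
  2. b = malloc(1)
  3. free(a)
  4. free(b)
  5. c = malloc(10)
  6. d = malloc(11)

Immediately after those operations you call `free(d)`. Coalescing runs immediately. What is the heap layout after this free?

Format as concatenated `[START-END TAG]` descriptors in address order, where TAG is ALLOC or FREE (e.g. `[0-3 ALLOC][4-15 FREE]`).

Op 1: a = malloc(1) -> a = 0; heap: [0-0 ALLOC][1-47 FREE]
Op 2: b = malloc(1) -> b = 1; heap: [0-0 ALLOC][1-1 ALLOC][2-47 FREE]
Op 3: free(a) -> (freed a); heap: [0-0 FREE][1-1 ALLOC][2-47 FREE]
Op 4: free(b) -> (freed b); heap: [0-47 FREE]
Op 5: c = malloc(10) -> c = 0; heap: [0-9 ALLOC][10-47 FREE]
Op 6: d = malloc(11) -> d = 10; heap: [0-9 ALLOC][10-20 ALLOC][21-47 FREE]
free(d): d = 10 -> block [10-20 ALLOC]; mark free, coalesce with adjacent free neighbors -> [0-9 ALLOC][10-47 FREE]

Answer: [0-9 ALLOC][10-47 FREE]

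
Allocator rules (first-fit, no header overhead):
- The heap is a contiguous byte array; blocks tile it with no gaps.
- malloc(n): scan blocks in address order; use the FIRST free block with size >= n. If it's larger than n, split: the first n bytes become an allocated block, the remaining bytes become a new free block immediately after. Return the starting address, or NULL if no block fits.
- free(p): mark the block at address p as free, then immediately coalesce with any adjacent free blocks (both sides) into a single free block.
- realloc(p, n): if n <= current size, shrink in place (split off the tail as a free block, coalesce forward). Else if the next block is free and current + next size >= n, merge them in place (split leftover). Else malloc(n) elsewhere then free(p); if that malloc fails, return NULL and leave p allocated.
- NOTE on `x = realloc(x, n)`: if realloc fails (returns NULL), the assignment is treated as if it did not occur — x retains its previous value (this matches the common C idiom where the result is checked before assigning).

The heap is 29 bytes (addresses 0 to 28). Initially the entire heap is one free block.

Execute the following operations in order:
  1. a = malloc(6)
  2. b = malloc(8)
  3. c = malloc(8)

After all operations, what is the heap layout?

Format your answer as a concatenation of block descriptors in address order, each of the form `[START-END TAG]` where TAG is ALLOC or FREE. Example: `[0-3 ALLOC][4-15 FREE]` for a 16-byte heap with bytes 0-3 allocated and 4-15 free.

Op 1: a = malloc(6) -> a = 0; heap: [0-5 ALLOC][6-28 FREE]
Op 2: b = malloc(8) -> b = 6; heap: [0-5 ALLOC][6-13 ALLOC][14-28 FREE]
Op 3: c = malloc(8) -> c = 14; heap: [0-5 ALLOC][6-13 ALLOC][14-21 ALLOC][22-28 FREE]

Answer: [0-5 ALLOC][6-13 ALLOC][14-21 ALLOC][22-28 FREE]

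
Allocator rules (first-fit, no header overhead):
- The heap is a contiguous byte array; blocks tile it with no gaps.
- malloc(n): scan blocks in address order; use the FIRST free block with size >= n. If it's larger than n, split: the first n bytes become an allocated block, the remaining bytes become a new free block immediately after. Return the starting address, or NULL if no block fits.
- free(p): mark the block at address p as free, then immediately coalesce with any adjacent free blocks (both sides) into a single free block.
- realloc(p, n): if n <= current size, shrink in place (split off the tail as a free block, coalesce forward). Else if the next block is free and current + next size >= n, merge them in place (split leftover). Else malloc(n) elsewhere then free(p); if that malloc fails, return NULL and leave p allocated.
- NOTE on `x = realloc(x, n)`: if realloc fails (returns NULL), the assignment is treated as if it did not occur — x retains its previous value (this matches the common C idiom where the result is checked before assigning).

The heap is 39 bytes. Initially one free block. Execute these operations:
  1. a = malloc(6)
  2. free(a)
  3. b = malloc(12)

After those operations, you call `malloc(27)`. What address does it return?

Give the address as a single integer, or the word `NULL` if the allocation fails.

Op 1: a = malloc(6) -> a = 0; heap: [0-5 ALLOC][6-38 FREE]
Op 2: free(a) -> (freed a); heap: [0-38 FREE]
Op 3: b = malloc(12) -> b = 0; heap: [0-11 ALLOC][12-38 FREE]
malloc(27): first-fit scan over [0-11 ALLOC][12-38 FREE] -> 12

Answer: 12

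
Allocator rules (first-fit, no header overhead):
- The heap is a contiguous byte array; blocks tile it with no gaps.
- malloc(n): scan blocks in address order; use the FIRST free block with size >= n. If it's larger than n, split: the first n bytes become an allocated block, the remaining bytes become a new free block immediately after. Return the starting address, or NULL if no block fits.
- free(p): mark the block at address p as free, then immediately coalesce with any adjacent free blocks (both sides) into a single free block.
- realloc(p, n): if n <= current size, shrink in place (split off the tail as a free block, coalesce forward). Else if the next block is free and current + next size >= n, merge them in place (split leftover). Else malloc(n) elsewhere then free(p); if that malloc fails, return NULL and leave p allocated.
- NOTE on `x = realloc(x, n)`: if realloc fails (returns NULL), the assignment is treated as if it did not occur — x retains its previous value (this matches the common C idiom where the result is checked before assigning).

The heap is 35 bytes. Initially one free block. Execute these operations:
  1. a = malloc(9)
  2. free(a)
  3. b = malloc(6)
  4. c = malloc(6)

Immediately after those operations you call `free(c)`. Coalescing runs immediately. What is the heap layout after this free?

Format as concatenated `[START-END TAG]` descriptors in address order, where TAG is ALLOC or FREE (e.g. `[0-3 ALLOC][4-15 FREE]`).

Answer: [0-5 ALLOC][6-34 FREE]

Derivation:
Op 1: a = malloc(9) -> a = 0; heap: [0-8 ALLOC][9-34 FREE]
Op 2: free(a) -> (freed a); heap: [0-34 FREE]
Op 3: b = malloc(6) -> b = 0; heap: [0-5 ALLOC][6-34 FREE]
Op 4: c = malloc(6) -> c = 6; heap: [0-5 ALLOC][6-11 ALLOC][12-34 FREE]
free(c): c = 6 -> block [6-11 ALLOC]; mark free, coalesce with adjacent free neighbors -> [0-5 ALLOC][6-34 FREE]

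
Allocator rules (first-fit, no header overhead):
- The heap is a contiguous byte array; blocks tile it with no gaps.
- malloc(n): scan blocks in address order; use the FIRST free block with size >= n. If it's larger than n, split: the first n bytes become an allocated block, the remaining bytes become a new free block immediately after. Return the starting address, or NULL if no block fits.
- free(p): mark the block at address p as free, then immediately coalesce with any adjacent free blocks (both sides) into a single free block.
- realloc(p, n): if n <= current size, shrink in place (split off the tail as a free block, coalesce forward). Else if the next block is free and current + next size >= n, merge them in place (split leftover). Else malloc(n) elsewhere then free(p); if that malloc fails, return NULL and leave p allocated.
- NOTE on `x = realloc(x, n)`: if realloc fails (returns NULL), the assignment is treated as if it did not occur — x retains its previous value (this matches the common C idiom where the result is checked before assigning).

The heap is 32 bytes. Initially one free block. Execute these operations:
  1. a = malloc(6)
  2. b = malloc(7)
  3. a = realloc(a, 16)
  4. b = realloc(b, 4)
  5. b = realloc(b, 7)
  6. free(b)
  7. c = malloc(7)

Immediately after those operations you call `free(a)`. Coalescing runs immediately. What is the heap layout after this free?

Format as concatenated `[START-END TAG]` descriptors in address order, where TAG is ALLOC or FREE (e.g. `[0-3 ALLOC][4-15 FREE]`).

Answer: [0-6 ALLOC][7-31 FREE]

Derivation:
Op 1: a = malloc(6) -> a = 0; heap: [0-5 ALLOC][6-31 FREE]
Op 2: b = malloc(7) -> b = 6; heap: [0-5 ALLOC][6-12 ALLOC][13-31 FREE]
Op 3: a = realloc(a, 16) -> a = 13; heap: [0-5 FREE][6-12 ALLOC][13-28 ALLOC][29-31 FREE]
Op 4: b = realloc(b, 4) -> b = 6; heap: [0-5 FREE][6-9 ALLOC][10-12 FREE][13-28 ALLOC][29-31 FREE]
Op 5: b = realloc(b, 7) -> b = 6; heap: [0-5 FREE][6-12 ALLOC][13-28 ALLOC][29-31 FREE]
Op 6: free(b) -> (freed b); heap: [0-12 FREE][13-28 ALLOC][29-31 FREE]
Op 7: c = malloc(7) -> c = 0; heap: [0-6 ALLOC][7-12 FREE][13-28 ALLOC][29-31 FREE]
free(a): a = 13 -> block [13-28 ALLOC]; mark free, coalesce with adjacent free neighbors -> [0-6 ALLOC][7-31 FREE]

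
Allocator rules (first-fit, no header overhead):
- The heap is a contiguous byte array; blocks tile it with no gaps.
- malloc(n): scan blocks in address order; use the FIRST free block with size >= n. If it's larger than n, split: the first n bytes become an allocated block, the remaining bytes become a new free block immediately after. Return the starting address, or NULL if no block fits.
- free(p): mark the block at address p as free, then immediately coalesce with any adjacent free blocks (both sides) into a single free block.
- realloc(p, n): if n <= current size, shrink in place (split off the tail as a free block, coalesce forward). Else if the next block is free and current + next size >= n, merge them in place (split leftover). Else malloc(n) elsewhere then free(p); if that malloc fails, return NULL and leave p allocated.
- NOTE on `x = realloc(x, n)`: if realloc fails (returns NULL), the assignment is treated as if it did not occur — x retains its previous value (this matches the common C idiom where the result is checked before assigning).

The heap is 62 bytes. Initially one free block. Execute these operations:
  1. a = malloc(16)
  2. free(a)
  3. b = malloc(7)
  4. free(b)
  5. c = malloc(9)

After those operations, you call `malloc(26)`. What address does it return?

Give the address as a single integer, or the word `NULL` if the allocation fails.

Answer: 9

Derivation:
Op 1: a = malloc(16) -> a = 0; heap: [0-15 ALLOC][16-61 FREE]
Op 2: free(a) -> (freed a); heap: [0-61 FREE]
Op 3: b = malloc(7) -> b = 0; heap: [0-6 ALLOC][7-61 FREE]
Op 4: free(b) -> (freed b); heap: [0-61 FREE]
Op 5: c = malloc(9) -> c = 0; heap: [0-8 ALLOC][9-61 FREE]
malloc(26): first-fit scan over [0-8 ALLOC][9-61 FREE] -> 9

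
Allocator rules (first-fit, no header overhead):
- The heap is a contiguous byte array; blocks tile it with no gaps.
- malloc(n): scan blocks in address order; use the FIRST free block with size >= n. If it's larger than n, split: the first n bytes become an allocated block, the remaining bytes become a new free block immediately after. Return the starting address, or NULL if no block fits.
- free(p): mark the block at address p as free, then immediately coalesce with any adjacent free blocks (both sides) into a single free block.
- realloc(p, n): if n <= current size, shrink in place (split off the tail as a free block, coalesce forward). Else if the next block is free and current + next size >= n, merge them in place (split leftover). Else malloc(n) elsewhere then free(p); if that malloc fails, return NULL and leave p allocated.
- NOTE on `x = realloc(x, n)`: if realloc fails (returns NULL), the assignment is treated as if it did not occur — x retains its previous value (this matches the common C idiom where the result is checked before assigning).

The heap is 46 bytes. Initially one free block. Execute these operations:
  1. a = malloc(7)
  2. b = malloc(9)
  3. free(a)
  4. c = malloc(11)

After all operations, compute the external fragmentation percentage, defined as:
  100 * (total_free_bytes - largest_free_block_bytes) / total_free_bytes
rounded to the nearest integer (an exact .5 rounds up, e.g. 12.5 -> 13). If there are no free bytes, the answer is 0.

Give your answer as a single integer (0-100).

Op 1: a = malloc(7) -> a = 0; heap: [0-6 ALLOC][7-45 FREE]
Op 2: b = malloc(9) -> b = 7; heap: [0-6 ALLOC][7-15 ALLOC][16-45 FREE]
Op 3: free(a) -> (freed a); heap: [0-6 FREE][7-15 ALLOC][16-45 FREE]
Op 4: c = malloc(11) -> c = 16; heap: [0-6 FREE][7-15 ALLOC][16-26 ALLOC][27-45 FREE]
Free blocks: [7 19] total_free=26 largest=19 -> 100*(26-19)/26 = 700/26 ≈ 26.923 -> rounds to 27

Answer: 27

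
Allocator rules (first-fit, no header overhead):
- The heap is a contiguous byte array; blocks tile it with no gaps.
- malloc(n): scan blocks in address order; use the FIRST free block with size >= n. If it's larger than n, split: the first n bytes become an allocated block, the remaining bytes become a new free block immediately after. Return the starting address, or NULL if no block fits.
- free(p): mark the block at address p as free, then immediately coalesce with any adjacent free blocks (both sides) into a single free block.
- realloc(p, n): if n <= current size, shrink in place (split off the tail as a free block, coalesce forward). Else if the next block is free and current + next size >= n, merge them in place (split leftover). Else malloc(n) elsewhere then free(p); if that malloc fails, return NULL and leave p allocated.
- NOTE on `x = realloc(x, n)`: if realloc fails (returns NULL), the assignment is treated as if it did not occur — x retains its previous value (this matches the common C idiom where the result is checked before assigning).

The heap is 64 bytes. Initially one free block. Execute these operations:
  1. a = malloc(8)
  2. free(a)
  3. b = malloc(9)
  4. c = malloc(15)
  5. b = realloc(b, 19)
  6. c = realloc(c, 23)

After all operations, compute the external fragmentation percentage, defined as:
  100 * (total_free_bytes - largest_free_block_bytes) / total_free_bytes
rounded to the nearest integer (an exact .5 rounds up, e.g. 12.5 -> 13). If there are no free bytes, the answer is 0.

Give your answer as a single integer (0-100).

Op 1: a = malloc(8) -> a = 0; heap: [0-7 ALLOC][8-63 FREE]
Op 2: free(a) -> (freed a); heap: [0-63 FREE]
Op 3: b = malloc(9) -> b = 0; heap: [0-8 ALLOC][9-63 FREE]
Op 4: c = malloc(15) -> c = 9; heap: [0-8 ALLOC][9-23 ALLOC][24-63 FREE]
Op 5: b = realloc(b, 19) -> b = 24; heap: [0-8 FREE][9-23 ALLOC][24-42 ALLOC][43-63 FREE]
Op 6: c = realloc(c, 23) -> NULL (c unchanged); heap: [0-8 FREE][9-23 ALLOC][24-42 ALLOC][43-63 FREE]
Free blocks: [9 21] total_free=30 largest=21 -> 100*(30-21)/30 = 900/30 = 30

Answer: 30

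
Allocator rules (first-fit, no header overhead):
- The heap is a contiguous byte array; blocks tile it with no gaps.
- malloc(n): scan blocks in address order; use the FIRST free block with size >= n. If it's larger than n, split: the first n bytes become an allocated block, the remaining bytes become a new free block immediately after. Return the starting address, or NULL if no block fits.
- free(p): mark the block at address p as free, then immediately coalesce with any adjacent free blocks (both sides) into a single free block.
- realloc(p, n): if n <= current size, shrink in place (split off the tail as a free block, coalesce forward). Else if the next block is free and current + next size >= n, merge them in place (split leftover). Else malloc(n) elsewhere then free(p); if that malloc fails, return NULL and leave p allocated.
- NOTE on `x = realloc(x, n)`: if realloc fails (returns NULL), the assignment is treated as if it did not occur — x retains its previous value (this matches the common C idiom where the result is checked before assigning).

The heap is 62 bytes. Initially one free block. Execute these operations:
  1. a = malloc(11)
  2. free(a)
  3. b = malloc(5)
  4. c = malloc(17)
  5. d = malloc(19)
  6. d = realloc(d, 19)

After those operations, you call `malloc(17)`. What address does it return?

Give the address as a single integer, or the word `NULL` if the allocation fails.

Op 1: a = malloc(11) -> a = 0; heap: [0-10 ALLOC][11-61 FREE]
Op 2: free(a) -> (freed a); heap: [0-61 FREE]
Op 3: b = malloc(5) -> b = 0; heap: [0-4 ALLOC][5-61 FREE]
Op 4: c = malloc(17) -> c = 5; heap: [0-4 ALLOC][5-21 ALLOC][22-61 FREE]
Op 5: d = malloc(19) -> d = 22; heap: [0-4 ALLOC][5-21 ALLOC][22-40 ALLOC][41-61 FREE]
Op 6: d = realloc(d, 19) -> d = 22; heap: [0-4 ALLOC][5-21 ALLOC][22-40 ALLOC][41-61 FREE]
malloc(17): first-fit scan over [0-4 ALLOC][5-21 ALLOC][22-40 ALLOC][41-61 FREE] -> 41

Answer: 41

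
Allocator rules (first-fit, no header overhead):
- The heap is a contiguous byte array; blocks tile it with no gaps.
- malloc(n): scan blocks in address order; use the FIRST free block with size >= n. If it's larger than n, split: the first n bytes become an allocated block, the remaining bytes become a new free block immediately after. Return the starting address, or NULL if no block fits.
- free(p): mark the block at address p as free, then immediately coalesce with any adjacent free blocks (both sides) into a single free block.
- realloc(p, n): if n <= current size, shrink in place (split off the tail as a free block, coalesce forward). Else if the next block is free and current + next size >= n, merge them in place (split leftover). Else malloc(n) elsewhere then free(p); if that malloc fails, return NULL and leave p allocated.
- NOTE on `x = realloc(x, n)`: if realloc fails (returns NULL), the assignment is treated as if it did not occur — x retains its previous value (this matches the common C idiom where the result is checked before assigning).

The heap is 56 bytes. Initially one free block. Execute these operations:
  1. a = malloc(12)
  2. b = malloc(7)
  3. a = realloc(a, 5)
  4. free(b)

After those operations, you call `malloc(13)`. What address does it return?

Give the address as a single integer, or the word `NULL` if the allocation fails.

Op 1: a = malloc(12) -> a = 0; heap: [0-11 ALLOC][12-55 FREE]
Op 2: b = malloc(7) -> b = 12; heap: [0-11 ALLOC][12-18 ALLOC][19-55 FREE]
Op 3: a = realloc(a, 5) -> a = 0; heap: [0-4 ALLOC][5-11 FREE][12-18 ALLOC][19-55 FREE]
Op 4: free(b) -> (freed b); heap: [0-4 ALLOC][5-55 FREE]
malloc(13): first-fit scan over [0-4 ALLOC][5-55 FREE] -> 5

Answer: 5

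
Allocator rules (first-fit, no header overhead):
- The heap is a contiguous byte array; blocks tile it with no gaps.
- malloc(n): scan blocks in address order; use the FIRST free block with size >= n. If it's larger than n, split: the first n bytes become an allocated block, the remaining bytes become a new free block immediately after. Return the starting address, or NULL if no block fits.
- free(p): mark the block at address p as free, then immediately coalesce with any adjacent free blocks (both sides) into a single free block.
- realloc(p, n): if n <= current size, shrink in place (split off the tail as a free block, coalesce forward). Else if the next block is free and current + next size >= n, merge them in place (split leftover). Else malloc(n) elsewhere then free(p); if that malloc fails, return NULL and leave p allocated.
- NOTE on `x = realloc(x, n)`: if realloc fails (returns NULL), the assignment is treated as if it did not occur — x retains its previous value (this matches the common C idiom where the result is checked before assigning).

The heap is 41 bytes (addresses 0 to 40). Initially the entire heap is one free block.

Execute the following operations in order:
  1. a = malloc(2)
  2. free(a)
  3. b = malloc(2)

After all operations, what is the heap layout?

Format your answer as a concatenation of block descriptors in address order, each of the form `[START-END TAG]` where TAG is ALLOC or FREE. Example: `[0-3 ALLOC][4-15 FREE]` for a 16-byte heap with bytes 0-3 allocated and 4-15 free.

Op 1: a = malloc(2) -> a = 0; heap: [0-1 ALLOC][2-40 FREE]
Op 2: free(a) -> (freed a); heap: [0-40 FREE]
Op 3: b = malloc(2) -> b = 0; heap: [0-1 ALLOC][2-40 FREE]

Answer: [0-1 ALLOC][2-40 FREE]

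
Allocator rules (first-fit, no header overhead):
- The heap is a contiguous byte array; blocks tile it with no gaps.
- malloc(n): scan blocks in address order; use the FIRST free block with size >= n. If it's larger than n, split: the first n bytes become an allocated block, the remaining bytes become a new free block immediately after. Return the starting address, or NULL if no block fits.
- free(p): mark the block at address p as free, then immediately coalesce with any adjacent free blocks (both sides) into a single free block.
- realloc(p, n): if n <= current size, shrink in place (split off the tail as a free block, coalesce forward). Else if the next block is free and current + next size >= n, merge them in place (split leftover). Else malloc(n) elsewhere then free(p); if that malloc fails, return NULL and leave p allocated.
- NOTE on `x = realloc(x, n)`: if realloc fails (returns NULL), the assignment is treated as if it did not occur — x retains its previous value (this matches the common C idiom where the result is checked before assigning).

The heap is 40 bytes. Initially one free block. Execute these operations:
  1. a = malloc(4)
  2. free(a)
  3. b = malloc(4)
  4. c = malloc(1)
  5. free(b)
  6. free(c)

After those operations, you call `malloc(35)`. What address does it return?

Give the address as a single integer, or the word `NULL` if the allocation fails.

Answer: 0

Derivation:
Op 1: a = malloc(4) -> a = 0; heap: [0-3 ALLOC][4-39 FREE]
Op 2: free(a) -> (freed a); heap: [0-39 FREE]
Op 3: b = malloc(4) -> b = 0; heap: [0-3 ALLOC][4-39 FREE]
Op 4: c = malloc(1) -> c = 4; heap: [0-3 ALLOC][4-4 ALLOC][5-39 FREE]
Op 5: free(b) -> (freed b); heap: [0-3 FREE][4-4 ALLOC][5-39 FREE]
Op 6: free(c) -> (freed c); heap: [0-39 FREE]
malloc(35): first-fit scan over [0-39 FREE] -> 0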